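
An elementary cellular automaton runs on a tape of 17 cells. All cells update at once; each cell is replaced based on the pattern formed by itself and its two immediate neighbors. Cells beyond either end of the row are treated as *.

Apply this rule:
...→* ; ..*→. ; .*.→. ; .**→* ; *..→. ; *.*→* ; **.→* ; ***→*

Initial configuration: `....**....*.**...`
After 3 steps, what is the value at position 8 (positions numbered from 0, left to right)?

step 1: .**.**.**..***.*.
step 2: *********..****.*
step 3: *********..******
position 8 holds *

*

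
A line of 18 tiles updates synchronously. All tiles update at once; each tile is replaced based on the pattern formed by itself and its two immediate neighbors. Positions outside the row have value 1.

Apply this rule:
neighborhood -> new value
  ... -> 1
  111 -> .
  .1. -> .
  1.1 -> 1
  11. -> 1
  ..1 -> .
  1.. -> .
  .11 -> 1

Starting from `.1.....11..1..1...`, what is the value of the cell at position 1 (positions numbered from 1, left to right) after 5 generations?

1..111.11.......1.
1..1.1111.11111..1
1...11..111...1..1
1.1.11..1.1.1....1
11.111...1.1..11.1
position 1 holds 1

1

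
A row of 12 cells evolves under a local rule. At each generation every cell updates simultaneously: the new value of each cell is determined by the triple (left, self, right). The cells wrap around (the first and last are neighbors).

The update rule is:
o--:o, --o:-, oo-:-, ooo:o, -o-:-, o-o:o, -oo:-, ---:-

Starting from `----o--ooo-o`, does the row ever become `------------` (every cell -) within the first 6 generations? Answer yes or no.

no

o----o--o-o-
-o----o--o-o
o-o----o--o-
-o-o----o--o
o-o-o----o--
-o-o-o----o-
generation 6 is -o-o-o----o-, still not uniform -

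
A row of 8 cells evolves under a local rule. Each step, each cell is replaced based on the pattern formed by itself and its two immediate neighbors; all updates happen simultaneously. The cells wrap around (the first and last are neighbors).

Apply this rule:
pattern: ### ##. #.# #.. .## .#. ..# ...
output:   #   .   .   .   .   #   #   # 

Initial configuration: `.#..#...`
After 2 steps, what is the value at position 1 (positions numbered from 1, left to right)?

##.##.##
#......#
position 1 holds #

#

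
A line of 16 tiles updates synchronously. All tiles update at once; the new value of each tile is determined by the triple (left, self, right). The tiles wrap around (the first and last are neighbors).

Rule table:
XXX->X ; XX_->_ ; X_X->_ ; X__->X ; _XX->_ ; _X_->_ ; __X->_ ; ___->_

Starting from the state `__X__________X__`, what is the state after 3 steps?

X____X__________

___X__________X_
____X__________X
X____X__________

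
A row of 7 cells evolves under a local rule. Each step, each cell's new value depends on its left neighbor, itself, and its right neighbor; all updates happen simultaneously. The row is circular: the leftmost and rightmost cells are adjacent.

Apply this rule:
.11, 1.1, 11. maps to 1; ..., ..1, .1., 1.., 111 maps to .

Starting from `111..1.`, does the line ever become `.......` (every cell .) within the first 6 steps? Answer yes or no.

1.1...1
11....1
.1....1
1......
.......
all cells are . at step 5

yes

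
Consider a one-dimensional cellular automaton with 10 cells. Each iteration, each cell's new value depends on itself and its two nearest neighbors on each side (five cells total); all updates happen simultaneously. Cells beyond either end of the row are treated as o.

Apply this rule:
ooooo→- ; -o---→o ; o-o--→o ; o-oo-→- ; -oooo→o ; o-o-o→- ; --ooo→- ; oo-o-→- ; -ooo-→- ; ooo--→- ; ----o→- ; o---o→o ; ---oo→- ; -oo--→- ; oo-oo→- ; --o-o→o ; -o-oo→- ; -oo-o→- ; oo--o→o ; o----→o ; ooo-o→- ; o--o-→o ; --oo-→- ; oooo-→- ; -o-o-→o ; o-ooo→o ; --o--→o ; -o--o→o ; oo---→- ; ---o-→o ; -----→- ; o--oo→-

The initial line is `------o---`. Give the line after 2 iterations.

-ooo--o---

-o---oooo-
-ooo--o---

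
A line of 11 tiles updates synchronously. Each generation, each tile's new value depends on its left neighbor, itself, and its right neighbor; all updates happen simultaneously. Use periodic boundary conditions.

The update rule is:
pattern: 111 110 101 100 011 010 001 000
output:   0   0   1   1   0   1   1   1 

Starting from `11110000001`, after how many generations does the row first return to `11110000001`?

2

generation 1: 00001111110
generation 2: 11110000001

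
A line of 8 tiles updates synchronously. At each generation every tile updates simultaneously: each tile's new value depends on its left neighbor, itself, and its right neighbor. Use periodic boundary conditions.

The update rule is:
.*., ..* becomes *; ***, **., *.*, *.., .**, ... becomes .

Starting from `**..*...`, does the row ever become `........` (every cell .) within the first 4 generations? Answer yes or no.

...**..*
..*...**
.**..*..
*...**..
generation 4 is *...**.., still not uniform .

no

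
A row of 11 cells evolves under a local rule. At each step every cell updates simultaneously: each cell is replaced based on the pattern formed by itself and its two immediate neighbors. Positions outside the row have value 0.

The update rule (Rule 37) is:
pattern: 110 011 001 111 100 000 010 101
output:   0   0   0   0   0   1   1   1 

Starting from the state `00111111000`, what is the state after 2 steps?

10000000011
10111111000

10111111000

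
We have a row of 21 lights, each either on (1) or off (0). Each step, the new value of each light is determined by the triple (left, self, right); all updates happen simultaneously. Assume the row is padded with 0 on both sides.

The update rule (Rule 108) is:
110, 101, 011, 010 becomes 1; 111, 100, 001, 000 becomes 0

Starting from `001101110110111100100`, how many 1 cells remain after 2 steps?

7

step 1: 001111011111100100100
step 2: 001001110000100100100
count of 1: 7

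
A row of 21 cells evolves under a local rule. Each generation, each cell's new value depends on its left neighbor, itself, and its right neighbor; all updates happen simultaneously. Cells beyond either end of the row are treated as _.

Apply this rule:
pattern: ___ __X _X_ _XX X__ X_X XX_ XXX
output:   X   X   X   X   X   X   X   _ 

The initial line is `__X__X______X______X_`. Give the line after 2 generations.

XXXXXXXXXXXXXXXXXXXXX
X___________________X

X___________________X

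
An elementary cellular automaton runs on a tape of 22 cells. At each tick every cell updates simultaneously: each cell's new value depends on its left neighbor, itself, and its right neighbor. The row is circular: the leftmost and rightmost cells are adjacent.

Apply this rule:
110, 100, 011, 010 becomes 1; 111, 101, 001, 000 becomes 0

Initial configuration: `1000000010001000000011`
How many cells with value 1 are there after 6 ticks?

13

tick 1: 1100000011001100000010
tick 2: 1110000011101110000010
tick 3: 1011000010101011000010
tick 4: 1011100010101011100010
tick 5: 1010110010101010110010
tick 6: 1010111010101010111010
count of 1: 13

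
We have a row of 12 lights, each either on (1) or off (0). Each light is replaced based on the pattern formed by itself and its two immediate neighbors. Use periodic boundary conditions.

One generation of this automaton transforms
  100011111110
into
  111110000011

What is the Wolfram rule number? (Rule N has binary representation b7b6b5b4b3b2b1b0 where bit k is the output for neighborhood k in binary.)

position 5: 111 → 0  (bit 7 = 0)
position 10: 110 → 1  (bit 6 = 1)
position 11: 101 → 1  (bit 5 = 1)
position 1: 100 → 1  (bit 4 = 1)
position 4: 011 → 1  (bit 3 = 1)
position 0: 010 → 1  (bit 2 = 1)
position 3: 001 → 1  (bit 1 = 1)
position 2: 000 → 1  (bit 0 = 1)
bits b7..b0 = 01111111 = 127

127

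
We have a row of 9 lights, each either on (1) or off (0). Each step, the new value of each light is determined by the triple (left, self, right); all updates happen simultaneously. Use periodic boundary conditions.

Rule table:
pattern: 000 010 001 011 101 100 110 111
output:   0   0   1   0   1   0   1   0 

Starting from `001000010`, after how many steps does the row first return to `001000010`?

step 1: 010000100
step 2: 100001000
step 3: 000010001
step 4: 000100010
step 5: 001000100
step 6: 010001000
step 7: 100010000
step 8: 000100001
step 9: 001000010

9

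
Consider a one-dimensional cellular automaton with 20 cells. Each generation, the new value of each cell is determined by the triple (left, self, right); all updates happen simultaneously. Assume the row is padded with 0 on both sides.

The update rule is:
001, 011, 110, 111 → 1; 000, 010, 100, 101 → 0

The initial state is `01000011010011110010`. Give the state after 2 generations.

00001111001111110000

generation 1: 10000111000111110100
generation 2: 00001111001111110000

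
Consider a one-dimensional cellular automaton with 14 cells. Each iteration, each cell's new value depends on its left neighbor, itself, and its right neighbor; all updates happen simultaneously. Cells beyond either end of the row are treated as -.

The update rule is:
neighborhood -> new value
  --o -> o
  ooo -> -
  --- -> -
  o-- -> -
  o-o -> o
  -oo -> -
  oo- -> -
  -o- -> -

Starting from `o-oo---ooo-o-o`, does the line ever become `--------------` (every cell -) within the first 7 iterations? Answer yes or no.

no

iteration 1: -o----o---o-o-
iteration 2: o----o---o-o--
iteration 3: ----o---o-o---
iteration 4: ---o---o-o----
iteration 5: --o---o-o-----
iteration 6: -o---o-o------
iteration 7: o---o-o-------
iteration 7 is o---o-o-------, still not uniform -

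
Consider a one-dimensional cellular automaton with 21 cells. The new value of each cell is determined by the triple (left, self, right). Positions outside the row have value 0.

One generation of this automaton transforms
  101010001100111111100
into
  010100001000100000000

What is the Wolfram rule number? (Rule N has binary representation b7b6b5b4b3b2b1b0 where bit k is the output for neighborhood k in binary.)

40

position 13: 111 → 0  (bit 7 = 0)
position 9: 110 → 0  (bit 6 = 0)
position 1: 101 → 1  (bit 5 = 1)
position 5: 100 → 0  (bit 4 = 0)
position 8: 011 → 1  (bit 3 = 1)
position 0: 010 → 0  (bit 2 = 0)
position 7: 001 → 0  (bit 1 = 0)
position 6: 000 → 0  (bit 0 = 0)
bits b7..b0 = 00101000 = 40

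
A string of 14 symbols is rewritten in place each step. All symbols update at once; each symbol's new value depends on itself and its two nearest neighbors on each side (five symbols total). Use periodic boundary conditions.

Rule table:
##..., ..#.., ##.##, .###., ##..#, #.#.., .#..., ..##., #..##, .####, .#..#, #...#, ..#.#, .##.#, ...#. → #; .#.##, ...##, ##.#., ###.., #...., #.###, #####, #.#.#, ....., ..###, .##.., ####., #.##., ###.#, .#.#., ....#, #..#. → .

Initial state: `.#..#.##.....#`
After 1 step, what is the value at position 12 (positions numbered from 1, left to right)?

step 1: .##.#...#...##
position 12 holds .

.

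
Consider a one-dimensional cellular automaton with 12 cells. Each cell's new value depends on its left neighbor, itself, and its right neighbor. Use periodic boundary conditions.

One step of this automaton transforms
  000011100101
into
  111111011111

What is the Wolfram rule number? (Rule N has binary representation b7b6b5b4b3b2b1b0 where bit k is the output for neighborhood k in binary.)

position 5: 111 → 1  (bit 7 = 1)
position 6: 110 → 0  (bit 6 = 0)
position 10: 101 → 1  (bit 5 = 1)
position 0: 100 → 1  (bit 4 = 1)
position 4: 011 → 1  (bit 3 = 1)
position 9: 010 → 1  (bit 2 = 1)
position 3: 001 → 1  (bit 1 = 1)
position 1: 000 → 1  (bit 0 = 1)
bits b7..b0 = 10111111 = 191

191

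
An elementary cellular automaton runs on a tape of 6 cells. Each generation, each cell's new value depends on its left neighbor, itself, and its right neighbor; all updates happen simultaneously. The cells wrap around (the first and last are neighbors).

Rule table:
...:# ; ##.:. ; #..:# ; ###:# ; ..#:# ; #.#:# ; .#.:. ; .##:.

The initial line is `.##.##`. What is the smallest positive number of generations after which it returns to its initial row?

generation 1: #..#..
generation 2: .##.##

2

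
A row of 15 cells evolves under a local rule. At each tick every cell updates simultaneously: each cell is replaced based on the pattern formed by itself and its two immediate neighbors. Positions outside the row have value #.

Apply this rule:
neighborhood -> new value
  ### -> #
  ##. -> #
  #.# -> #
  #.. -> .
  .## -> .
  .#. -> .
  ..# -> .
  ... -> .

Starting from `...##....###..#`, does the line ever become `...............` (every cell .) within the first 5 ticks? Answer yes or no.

tick 1: ....#.....##...
tick 2: ...........#...
tick 3: ...............
all cells are . at tick 3

yes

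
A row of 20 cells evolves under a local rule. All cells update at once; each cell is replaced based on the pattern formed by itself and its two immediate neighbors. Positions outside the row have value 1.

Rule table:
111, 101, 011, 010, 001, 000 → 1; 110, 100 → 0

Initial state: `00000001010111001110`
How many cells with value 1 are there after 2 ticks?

17

tick 1: 01111111111110011101
tick 2: 11111111111100111011
count of 1: 17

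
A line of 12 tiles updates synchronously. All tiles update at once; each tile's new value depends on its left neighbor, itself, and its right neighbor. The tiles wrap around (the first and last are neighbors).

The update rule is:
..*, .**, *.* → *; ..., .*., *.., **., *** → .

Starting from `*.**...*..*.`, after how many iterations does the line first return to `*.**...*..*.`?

12

.**...*..*.*
**...*..*.*.
*...*..*.*.*
...*..*.*.**
..*..*.*.**.
.*..*.*.**..
*..*.*.**...
..*.*.**...*
.*.*.**...*.
*.*.**...*..
.*.**...*..*
*.**...*..*.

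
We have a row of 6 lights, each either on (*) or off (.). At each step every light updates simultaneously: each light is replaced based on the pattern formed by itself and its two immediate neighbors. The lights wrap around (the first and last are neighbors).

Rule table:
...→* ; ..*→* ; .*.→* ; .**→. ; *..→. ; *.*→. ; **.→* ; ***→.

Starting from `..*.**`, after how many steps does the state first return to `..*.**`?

2

step 1: .**..*
step 2: ..*.**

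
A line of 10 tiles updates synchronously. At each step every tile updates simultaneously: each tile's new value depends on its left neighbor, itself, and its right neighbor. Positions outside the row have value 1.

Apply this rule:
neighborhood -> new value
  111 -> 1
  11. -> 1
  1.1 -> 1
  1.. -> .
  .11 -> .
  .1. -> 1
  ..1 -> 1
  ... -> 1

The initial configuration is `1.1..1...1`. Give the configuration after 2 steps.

111.11.11.
1111.11.11

1111.11.11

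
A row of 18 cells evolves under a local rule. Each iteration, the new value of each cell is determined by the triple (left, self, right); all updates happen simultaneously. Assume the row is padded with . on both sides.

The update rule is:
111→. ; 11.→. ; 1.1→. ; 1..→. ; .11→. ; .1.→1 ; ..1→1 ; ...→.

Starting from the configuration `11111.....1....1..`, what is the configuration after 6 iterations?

....1....1........

.........11...11..
........1....1....
.......11...11....
......1....1......
.....11...11......
....1....1........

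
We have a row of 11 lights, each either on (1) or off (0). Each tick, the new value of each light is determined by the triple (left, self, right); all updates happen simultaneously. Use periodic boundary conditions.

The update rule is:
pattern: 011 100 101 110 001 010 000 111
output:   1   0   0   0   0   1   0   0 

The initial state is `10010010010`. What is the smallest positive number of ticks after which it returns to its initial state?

10010010010

1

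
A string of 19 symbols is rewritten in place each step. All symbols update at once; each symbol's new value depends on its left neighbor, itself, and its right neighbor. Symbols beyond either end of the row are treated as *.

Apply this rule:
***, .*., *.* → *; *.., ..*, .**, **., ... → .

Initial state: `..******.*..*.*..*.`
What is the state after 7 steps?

...****.**..***..**
....**.*.....*....*
......**.....*.....
.............*.....
.............*.....  (fixed point — unchanged through step 7)

.............*.....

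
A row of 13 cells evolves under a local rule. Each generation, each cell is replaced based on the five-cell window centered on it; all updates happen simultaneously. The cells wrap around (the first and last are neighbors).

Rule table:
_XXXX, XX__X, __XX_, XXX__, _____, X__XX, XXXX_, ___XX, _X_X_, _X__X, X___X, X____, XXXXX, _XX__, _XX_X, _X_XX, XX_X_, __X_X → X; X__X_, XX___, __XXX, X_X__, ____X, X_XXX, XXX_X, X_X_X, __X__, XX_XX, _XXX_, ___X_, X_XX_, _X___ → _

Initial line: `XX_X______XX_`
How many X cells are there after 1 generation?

_XX__XXX_XXX_
count of X: 8

8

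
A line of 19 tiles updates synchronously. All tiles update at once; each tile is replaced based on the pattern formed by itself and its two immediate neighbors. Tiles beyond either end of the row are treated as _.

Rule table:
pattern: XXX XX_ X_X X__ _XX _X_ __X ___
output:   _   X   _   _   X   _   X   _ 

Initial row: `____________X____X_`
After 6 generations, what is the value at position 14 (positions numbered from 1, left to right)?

generation 1: ___________X____X__
generation 2: __________X____X___
generation 3: _________X____X____
generation 4: ________X____X_____
generation 5: _______X____X______
generation 6: ______X____X_______
position 14 holds _

_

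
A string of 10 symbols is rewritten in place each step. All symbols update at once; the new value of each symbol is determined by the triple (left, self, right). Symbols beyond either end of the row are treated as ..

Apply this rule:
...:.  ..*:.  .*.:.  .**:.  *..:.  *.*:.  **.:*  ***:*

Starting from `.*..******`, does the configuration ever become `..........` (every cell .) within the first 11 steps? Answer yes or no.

yes

.....*****
......****
.......***
........**
.........*
..........
all cells are . at step 6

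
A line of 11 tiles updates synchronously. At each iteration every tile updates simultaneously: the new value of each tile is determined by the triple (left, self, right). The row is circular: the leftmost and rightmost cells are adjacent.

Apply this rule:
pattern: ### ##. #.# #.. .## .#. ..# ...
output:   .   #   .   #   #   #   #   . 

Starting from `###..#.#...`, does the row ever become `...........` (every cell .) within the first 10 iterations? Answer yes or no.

no

#.####.##.#
#.#..#.##.#
#.####.##.#  (repeats iteration 1; period 2)
iteration 10: #.#..#.##.#
iteration 10 is #.#..#.##.#, still not uniform .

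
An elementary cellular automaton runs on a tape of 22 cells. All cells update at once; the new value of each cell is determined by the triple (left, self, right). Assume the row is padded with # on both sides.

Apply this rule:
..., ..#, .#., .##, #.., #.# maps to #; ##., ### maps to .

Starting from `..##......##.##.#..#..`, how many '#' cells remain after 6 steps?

step 1: ###.#######.##.#######
step 2: ...##......##.##......
step 3: ####.#######.##.######
step 4: ....##......##.##.....
step 5: #####.#######.##.#####
step 6: .....##......##.##....
count of #: 6

6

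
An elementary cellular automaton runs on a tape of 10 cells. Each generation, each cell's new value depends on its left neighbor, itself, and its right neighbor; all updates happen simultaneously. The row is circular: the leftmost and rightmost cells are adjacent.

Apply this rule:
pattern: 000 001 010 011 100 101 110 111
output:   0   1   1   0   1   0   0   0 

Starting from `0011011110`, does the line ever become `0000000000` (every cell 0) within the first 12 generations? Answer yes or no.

0100000001
0110000011
0001000100
0011101110
0100000001  (repeats generation 1; period 4)
generation 12: 0011101110
generation 12 is 0011101110, still not uniform 0

no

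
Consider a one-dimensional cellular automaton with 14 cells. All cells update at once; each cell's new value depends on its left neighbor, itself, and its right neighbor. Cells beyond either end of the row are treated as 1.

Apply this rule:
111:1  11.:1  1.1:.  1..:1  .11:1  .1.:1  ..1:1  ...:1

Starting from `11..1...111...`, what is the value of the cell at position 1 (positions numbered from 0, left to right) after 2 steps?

1

step 1: 11111111111111
step 2: 11111111111111
position 1 holds 1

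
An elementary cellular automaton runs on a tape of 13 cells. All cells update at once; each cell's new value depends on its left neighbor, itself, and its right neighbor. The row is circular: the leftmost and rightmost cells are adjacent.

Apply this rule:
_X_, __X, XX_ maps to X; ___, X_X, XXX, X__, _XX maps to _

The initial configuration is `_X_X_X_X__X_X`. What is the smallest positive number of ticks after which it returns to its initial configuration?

_X_X_X_X_XX_X
_X_X_X_X__X_X

2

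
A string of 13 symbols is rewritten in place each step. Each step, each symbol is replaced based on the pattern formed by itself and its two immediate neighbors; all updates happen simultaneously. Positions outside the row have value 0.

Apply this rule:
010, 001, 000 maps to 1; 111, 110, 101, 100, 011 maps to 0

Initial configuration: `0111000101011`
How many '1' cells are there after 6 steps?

1000011101000
1011100001011
1000001111000
1011110000011
1000000111100
1011111000001
count of 1: 7

7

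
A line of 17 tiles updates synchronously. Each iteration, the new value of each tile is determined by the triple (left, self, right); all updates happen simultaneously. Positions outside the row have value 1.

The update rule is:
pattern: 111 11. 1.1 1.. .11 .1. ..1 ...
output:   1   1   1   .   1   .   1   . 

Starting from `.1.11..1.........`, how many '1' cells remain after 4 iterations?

iteration 1: 1.111.1.........1
iteration 2: 111111.........11
iteration 3: 111111........111
iteration 4: 111111.......1111
count of 1: 10

10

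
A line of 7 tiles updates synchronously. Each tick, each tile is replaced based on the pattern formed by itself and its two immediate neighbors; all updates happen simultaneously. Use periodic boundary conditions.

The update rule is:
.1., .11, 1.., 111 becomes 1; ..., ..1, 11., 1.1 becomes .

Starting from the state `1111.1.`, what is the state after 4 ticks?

tick 1: 111..1.
tick 2: 11.1.1.
tick 3: 1..1.1.
tick 4: 11.1.1.

11.1.1.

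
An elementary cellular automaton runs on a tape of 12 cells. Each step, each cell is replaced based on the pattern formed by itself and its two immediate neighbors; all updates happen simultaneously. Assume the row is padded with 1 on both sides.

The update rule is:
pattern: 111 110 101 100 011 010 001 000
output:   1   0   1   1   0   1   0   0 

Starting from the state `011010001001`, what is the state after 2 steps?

010010100010

step 1: 100111001100
step 2: 010010100010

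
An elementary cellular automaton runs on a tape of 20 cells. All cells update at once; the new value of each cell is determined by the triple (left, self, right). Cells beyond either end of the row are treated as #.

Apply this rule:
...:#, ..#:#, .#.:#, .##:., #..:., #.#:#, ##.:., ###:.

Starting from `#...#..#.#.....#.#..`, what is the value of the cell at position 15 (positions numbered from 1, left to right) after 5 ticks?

#

..###.####.#######.#
.#...#....#.......#.
##.###.####.########
..#...#....#........
.##.###.####.#######
position 15 holds #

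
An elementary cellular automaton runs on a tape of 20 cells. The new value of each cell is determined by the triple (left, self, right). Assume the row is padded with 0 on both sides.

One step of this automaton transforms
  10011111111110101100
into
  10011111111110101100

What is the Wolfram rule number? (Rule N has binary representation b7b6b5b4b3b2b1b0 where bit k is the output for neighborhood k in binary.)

204

position 4: 111 → 1  (bit 7 = 1)
position 12: 110 → 1  (bit 6 = 1)
position 13: 101 → 0  (bit 5 = 0)
position 1: 100 → 0  (bit 4 = 0)
position 3: 011 → 1  (bit 3 = 1)
position 0: 010 → 1  (bit 2 = 1)
position 2: 001 → 0  (bit 1 = 0)
position 19: 000 → 0  (bit 0 = 0)
bits b7..b0 = 11001100 = 204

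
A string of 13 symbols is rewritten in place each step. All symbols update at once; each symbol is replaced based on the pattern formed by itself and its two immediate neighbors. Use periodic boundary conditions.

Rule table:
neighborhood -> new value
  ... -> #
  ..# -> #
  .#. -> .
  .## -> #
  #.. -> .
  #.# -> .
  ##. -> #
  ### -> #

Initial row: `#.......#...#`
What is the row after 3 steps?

#.######..###
#.######.####
#.######.####

#.######.####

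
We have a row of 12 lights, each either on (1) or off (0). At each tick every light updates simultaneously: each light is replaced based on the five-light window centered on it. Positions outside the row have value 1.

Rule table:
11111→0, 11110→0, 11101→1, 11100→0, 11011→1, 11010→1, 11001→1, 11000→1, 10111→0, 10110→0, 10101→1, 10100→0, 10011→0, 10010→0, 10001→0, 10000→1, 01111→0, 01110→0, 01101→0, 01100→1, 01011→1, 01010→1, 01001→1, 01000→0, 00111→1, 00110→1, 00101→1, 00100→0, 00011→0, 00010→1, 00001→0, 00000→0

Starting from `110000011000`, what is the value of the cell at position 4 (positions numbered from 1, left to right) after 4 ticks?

001100011100
101110010010
110001001011
001010101100
position 4 holds 0

0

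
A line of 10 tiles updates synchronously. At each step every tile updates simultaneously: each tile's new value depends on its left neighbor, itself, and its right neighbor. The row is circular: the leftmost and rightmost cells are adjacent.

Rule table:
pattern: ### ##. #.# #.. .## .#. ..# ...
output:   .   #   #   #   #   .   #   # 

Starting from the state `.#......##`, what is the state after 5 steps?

#.########
###.......
#.########  (repeats step 1; period 2)
step 5: #.########

#.########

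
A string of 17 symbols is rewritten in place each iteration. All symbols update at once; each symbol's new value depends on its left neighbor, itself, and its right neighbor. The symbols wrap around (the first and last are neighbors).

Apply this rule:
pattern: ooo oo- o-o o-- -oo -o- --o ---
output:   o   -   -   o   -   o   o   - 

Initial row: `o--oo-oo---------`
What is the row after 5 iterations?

oooo-oo-o----oooo

ooo-----o-------o
oo-o---ooo-----o-
---oo-o-o-o---oo-
--o---o-o-oo-o--o
oooo-oo-o----oooo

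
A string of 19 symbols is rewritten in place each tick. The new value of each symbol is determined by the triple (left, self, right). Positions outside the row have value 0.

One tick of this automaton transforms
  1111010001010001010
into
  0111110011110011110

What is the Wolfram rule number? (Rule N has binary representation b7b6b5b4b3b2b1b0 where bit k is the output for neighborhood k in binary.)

230

position 1: 111 → 1  (bit 7 = 1)
position 3: 110 → 1  (bit 6 = 1)
position 4: 101 → 1  (bit 5 = 1)
position 6: 100 → 0  (bit 4 = 0)
position 0: 011 → 0  (bit 3 = 0)
position 5: 010 → 1  (bit 2 = 1)
position 8: 001 → 1  (bit 1 = 1)
position 7: 000 → 0  (bit 0 = 0)
bits b7..b0 = 11100110 = 230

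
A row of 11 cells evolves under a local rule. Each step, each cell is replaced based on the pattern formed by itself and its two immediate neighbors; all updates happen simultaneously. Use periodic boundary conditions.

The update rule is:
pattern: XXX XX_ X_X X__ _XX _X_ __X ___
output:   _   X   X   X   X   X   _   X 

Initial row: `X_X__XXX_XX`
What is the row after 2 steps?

X__XXXXX_XX

XXXX_X_XXX_
X__XXXXX_XX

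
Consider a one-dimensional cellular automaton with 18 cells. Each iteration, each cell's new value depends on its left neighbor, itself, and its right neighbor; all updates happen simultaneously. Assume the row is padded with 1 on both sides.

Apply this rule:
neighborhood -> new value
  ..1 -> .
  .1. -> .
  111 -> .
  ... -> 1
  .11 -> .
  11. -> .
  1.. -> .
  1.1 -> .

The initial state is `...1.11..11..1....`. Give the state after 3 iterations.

.1.............11.

.1.............11.
...11111111111....
.1.............11.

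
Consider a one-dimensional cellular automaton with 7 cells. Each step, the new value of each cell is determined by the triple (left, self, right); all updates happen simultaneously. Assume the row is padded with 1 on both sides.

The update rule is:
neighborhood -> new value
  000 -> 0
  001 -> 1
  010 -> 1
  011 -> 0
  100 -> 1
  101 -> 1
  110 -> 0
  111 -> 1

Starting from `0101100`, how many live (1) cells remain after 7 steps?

6

step 1: 1110011
step 2: 1101101
step 3: 1010010
step 4: 0111111
step 5: 1011111
step 6: 0101111
step 7: 1110111
count of 1: 6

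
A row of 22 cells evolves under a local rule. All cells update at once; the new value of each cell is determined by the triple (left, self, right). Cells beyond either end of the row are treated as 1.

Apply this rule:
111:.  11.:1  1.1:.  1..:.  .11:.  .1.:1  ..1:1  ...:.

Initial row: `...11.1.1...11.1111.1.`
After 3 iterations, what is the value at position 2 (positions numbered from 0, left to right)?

1

..1.1.1.1..1.1....1.1.
.11.1.1.1.11.1...11.1.
..1.1.1.1..1.1..1.1.1.
position 2 holds 1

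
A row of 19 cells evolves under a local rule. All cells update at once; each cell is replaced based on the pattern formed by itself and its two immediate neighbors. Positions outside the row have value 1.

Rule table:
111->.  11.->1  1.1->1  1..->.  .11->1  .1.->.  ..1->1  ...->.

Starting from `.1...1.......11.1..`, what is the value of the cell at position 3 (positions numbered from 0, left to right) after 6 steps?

.

step 1: 1...1.......1111..1
step 2: 1..1.......11..1.11
step 3: 1.1.......111.1.11.
step 4: 11.......11.11.1111
step 5: .1......11111111...
step 6: 1......11......1..1
position 3 holds .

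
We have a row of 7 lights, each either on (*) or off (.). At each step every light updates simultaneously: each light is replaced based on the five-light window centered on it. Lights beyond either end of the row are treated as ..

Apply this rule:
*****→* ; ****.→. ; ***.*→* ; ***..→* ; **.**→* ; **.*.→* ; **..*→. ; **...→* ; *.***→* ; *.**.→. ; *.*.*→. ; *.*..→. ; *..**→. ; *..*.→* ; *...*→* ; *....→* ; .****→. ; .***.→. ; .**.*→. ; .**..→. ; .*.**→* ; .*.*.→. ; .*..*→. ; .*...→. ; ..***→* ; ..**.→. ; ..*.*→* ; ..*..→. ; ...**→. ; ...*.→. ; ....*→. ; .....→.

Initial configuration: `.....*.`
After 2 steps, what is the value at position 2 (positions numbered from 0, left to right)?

.

step 1: .......
step 2: .......
position 2 holds .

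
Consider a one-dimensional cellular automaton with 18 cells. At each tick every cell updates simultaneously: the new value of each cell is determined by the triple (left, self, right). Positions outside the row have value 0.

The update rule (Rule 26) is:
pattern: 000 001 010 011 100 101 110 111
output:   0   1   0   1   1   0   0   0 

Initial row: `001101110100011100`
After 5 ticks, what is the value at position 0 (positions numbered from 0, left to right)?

1

tick 1: 011001000010110010
tick 2: 110110100100101101
tick 3: 100100011011001000
tick 4: 011010110010110100
tick 5: 110000101100100010
position 0 holds 1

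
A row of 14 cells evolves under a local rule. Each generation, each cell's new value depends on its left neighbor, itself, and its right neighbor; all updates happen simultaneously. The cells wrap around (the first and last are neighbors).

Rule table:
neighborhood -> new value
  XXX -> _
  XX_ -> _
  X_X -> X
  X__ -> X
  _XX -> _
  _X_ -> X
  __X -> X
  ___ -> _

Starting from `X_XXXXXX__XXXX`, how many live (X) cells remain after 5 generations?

3

_X______XX____
XXX____X__X___
___X__XXXXXX_X
X_XXXX______XX
_X____X____X__
count of X: 3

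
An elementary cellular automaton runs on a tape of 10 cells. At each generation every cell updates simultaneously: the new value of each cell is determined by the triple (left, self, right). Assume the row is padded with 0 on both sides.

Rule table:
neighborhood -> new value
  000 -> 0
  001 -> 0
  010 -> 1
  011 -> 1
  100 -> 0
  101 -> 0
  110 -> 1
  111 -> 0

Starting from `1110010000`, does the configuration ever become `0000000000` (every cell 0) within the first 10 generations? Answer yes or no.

1010010000
1010010000  (fixed point — unchanged through generation 10)
generation 10 is 1010010000, still not uniform 0

no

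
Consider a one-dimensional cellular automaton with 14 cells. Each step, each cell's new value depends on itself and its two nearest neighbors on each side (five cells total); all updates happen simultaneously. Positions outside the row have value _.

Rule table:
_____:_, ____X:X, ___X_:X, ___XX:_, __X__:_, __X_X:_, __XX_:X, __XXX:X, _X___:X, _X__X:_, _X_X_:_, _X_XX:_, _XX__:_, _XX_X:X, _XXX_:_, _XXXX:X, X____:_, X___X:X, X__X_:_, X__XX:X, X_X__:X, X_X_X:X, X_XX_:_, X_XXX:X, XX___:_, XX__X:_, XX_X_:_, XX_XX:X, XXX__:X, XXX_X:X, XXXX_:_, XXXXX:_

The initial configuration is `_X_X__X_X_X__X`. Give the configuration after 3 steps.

__XX_____XX___

X__X____X_X___
____X_XX__XX__
__XX_____XX___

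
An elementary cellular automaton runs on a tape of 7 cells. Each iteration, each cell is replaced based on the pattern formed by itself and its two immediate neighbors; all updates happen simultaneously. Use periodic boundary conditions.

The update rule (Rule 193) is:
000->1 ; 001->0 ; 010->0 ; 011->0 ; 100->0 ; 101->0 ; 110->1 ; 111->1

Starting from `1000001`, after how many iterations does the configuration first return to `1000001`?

iteration 1: 1011100
iteration 2: 0001100
iteration 3: 1100101
iteration 4: 1100000
iteration 5: 0101110
iteration 6: 0000110
iteration 7: 1110010
iteration 8: 0110000
iteration 9: 0010111
iteration 10: 0000011
iteration 11: 0111001
iteration 12: 0011000
iteration 13: 1001011
iteration 14: 1000001

14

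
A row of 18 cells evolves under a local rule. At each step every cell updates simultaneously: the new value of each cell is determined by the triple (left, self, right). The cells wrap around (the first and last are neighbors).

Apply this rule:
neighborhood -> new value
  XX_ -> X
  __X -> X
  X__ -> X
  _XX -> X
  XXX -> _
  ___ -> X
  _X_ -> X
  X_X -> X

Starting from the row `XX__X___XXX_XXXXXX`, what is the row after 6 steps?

XX______XXX_XXXXXX

_XXXXXXXX_XXX_____
XX______XXX_XXXXXX
_XXXXXXXX_XXX_____  (repeats step 1; period 2)
step 6: XX______XXX_XXXXXX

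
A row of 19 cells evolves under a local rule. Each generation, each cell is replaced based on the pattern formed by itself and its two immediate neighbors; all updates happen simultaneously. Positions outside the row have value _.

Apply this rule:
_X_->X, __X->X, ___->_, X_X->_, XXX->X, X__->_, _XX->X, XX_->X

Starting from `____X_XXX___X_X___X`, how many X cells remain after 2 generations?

generation 1: ___XX_XXX__XX_X__XX
generation 2: __XXX_XXX_XXX_X_XXX
count of X: 13

13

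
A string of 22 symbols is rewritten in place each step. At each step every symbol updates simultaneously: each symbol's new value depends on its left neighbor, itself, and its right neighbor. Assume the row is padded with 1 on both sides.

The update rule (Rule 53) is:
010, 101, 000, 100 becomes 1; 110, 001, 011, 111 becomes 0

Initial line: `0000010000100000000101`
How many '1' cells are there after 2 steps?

1111011110111111110110
0000100001000000001001
count of 1: 4

4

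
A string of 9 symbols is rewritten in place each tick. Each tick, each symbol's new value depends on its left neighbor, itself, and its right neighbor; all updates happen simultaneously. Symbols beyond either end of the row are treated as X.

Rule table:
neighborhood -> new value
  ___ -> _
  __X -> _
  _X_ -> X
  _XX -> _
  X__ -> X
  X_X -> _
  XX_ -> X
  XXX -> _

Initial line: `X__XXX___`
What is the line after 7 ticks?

tick 1: XX___XX__
tick 2: _XX___XX_
tick 3: __XX___X_
tick 4: X__XX__X_
tick 5: XX__XX_X_
tick 6: _XX__X_X_
tick 7: __XX_X_X_

__XX_X_X_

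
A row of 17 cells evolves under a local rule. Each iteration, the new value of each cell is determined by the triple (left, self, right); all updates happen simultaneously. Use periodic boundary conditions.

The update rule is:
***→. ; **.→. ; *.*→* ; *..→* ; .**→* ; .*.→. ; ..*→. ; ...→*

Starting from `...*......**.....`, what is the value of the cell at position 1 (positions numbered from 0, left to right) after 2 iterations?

.

**..*****.*.*****
..*.*....*.**....
position 1 holds .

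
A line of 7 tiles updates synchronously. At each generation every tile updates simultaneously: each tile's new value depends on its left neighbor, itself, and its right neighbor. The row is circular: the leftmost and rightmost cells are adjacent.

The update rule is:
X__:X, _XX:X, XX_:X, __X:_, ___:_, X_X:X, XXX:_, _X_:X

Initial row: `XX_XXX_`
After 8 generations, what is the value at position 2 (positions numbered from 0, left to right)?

_

XXXX_XX
___XXX_
___X_XX
X__XXXX
XX_X___
XXXXX__
X___XX_
XX__XXX
position 2 holds _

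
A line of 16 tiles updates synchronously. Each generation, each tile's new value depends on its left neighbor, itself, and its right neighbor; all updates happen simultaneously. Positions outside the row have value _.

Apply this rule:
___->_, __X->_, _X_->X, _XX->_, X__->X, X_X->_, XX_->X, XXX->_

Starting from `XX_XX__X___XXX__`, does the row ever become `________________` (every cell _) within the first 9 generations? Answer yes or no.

generation 1: _X__XX_XX____XX_
generation 2: _XX__X__XX____XX
generation 3: __XX_XX__XX____X
generation 4: ___X__XX__XX___X
generation 5: ___XX__XX__XX__X
generation 6: ____XX__XX__XX_X
generation 7: _____XX__XX__X_X
generation 8: ______XX__XX_X_X
generation 9: _______XX__X_X_X
generation 9 is _______XX__X_X_X, still not uniform _

no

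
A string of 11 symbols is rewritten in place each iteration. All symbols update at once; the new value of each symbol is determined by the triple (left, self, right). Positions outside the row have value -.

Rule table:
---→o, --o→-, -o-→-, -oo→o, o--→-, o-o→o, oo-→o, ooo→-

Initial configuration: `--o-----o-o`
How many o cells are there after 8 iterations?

o---ooo--o-
--o-o-o----
o--o-o--ooo
----o---o-o
ooo---o--o-
o-o-o------
-o-o--ooooo
--o---o---o
count of o: 3

3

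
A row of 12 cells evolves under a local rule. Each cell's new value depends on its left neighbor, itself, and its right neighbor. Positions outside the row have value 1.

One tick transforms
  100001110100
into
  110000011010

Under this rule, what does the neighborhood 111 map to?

At position 6 the neighborhood is 111; the next row has 0 there.

0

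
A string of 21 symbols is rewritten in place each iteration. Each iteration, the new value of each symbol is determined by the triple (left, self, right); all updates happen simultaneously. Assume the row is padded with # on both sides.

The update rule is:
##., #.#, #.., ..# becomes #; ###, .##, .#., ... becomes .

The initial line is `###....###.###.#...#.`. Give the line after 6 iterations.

.###.##.###.##.##.##.

iteration 1: ..##..#..##..##.#.#.#
iteration 2: ##.###.##.###.##.#.#.
iteration 3: .##..##.##..##.##.#.#
iteration 4: #.###.##.###.##.##.#.
iteration 5: ##..##.##..##.##.##.#
iteration 6: .###.##.###.##.##.##.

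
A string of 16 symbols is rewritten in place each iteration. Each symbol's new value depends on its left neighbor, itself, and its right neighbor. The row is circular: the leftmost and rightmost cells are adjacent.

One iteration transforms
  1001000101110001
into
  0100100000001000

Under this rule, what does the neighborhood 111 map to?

0

At position 10 the neighborhood is 111; the next row has 0 there.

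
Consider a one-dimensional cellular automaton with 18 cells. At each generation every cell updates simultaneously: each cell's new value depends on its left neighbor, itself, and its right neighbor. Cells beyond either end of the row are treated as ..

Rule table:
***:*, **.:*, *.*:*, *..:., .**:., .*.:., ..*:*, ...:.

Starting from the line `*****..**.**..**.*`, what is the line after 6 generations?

*.*.*.****.*.*....

.****.*.**.*.*.**.
*.****.*.**.*.*.*.
.*.****.*.**.*.*..
*.*.****.*.**.*...
.*.*.****.*.**....
*.*.*.****.*.*....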